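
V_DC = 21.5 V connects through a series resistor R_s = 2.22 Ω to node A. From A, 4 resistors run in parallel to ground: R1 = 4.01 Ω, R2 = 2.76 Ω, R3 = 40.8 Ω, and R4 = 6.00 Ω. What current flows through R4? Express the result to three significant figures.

Equivalent of the parallel group: R_p = 1.246 Ω.
V_A = 21.5 × 1.246/3.466 = 7.727 V.
I(R4) = V_A / R4 = 7.727/6.00 = 1.288 A.

I ≈ 1.29 A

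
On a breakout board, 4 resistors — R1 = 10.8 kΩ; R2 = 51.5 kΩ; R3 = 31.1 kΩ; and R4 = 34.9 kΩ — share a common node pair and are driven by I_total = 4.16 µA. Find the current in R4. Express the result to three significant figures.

Total conductance ΣG = 1/10.8 + 1/51.5 + 1/31.1 + 1/34.9 = 0.1728 (units of 1/kΩ).
R4 takes the fraction G_k/ΣG = 0.02865/0.1728 = 0.1658, so I = 4.16 × 0.1658 = 0.6897 µA.

I ≈ 0.690 µA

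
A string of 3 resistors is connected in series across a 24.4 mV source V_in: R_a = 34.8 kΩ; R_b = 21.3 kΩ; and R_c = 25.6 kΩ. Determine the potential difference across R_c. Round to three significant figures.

ΣR = 34.8 + 21.3 + 25.6 = 81.70 kΩ.
Voltage divider: V = V_in · (25.60 / 81.70) = 24.4 × 0.3133 = 7.646 mV.

V ≈ 7.65 mV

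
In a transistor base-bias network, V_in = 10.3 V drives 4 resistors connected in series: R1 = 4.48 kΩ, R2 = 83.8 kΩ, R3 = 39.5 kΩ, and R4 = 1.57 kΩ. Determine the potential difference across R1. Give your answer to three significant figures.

V ≈ 0.357 V

Series total: ΣR = 4.48 + 83.8 + 39.5 + 1.57 = 129.3 kΩ.
By the voltage-divider rule, V = 10.3 × 4.480/129.3 = 0.3567 V.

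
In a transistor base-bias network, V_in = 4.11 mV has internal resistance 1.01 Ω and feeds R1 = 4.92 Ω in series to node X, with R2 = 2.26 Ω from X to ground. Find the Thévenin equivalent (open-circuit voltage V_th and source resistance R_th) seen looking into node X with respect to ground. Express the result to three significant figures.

V_th ≈ 1.13 mV, R_th ≈ 1.64 Ω

R1' = 1.01 + 4.92 = 5.930 Ω (source resistance + R1).
Open-circuit (no load on X): V_th = V_in · R2/(R1' + R2) = 4.11 × 2.26/(5.930 + 2.26) = 1.134 mV.
Looking into X with the source shorted: R_th = R1'·R2/(R1'+R2) = 5.930 × 2.26/8.190 = 1.636 Ω.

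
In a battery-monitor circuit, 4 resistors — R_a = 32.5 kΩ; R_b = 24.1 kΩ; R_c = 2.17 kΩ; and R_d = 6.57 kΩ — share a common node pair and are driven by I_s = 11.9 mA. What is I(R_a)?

Total conductance ΣG = 1/32.5 + 1/24.1 + 1/2.17 + 1/6.57 = 0.6853 (units of 1/kΩ).
R_a takes the fraction G_k/ΣG = 0.03077/0.6853 = 0.04490, so I = 11.9 × 0.04490 = 0.5343 mA.

I ≈ 0.534 mA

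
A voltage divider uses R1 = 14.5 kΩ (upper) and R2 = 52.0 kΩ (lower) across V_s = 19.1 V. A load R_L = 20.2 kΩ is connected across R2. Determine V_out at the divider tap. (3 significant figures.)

V_out ≈ 9.57 V

First combine the lower leg with the load: R2 ‖ R_L = 14.55 kΩ.
Then V_out = V_s · R2'/(R1 + R2') = 19.1 × 14.55/29.05 = 9.566 V.
(Unloaded it would be 14.9 V; the load pulls it down.)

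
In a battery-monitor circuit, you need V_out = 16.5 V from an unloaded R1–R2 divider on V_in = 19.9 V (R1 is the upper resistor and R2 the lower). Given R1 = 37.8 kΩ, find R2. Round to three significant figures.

R2 ≈ 183 kΩ

The divider ratio is R2/(R1+R2) = 16.5/19.9 = 0.8291.
Rearranging, R2 = R1·k/(1−k) = 37.8 × 4.853 = 183.4 kΩ.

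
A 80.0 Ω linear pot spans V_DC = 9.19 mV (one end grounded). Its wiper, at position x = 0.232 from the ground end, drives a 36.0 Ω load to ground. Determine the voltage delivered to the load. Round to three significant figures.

V_out ≈ 1.53 mV

Split the track: R_lower = x·R_p = 18.56 Ω, R_upper = (1−x)·R_p = 61.44 Ω.
R_L loads the lower segment: effective lower R = 12.25 Ω.
V_out = 9.19 × 12.25/(61.44 + 12.25) = 1.527 mV.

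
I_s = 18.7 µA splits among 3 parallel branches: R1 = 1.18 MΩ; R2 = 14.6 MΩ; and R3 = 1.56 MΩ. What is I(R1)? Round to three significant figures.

I ≈ 10.2 µA

Total conductance ΣG = 1/1.18 + 1/14.6 + 1/1.56 = 1.557 (units of 1/MΩ).
Current divider: I(R1) = I_s · G_k/ΣG = 18.7 × (0.8475/1.557) = 18.7 × 0.5443 = 10.18 µA.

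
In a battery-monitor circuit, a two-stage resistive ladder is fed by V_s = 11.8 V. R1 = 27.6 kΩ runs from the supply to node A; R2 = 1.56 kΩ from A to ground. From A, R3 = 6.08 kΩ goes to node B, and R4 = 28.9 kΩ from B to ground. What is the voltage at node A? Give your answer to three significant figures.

V_A ≈ 0.606 V

Node A sees R2 in parallel with the series input of stage 2, R3 + R4 = 34.98 kΩ.
Effective lower resistance at A: R2 ‖ 34.98 = 1.493 kΩ.
So V_A = 11.8 × 0.05133 = 0.6057 V.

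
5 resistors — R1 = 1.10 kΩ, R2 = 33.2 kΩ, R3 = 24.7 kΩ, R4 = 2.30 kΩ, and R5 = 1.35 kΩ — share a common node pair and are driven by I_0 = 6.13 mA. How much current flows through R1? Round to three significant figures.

ΣG = 1/1.10 + 1/33.2 + 1/24.7 + 1/2.30 + 1/1.35 = 2.155.
R1 takes the fraction G_k/ΣG = 0.9091/2.155 = 0.4218, so I = 6.13 × 0.4218 = 2.586 mA.

I ≈ 2.59 mA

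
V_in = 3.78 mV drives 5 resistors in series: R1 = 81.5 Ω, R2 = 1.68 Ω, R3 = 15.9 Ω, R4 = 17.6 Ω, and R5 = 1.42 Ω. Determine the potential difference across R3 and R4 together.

ΣR = 81.5 + 1.68 + 15.9 + 17.6 + 1.42 = 118.1 Ω.
R_{R3..R4} = 15.9 + 17.6 = 33.50 Ω.
V = V_in · R/ΣR = 3.78 × 0.2837 = 1.072 mV.

V ≈ 1.07 mV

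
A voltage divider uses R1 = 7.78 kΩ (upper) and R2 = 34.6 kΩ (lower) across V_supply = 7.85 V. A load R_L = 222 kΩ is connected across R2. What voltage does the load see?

First combine the lower leg with the load: R2 ‖ R_L = 29.93 kΩ.
Now apply the divider: V_out = 7.85 × 0.7937 = 6.231 V.

V_out ≈ 6.23 V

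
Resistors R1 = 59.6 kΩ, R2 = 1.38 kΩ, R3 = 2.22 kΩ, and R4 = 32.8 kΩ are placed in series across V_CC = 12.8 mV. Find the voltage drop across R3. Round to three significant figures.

V ≈ 0.296 mV

Total series resistance ΣR = 59.6 + 1.38 + 2.22 + 32.8 = 96.00 kΩ.
Voltage divider: V = V_CC · (2.220 / 96.00) = 12.8 × 0.02313 = 0.2960 mV.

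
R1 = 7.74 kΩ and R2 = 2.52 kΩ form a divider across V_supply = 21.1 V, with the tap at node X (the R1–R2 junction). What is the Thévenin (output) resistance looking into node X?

Looking into X with the source shorted: R_th = R1·R2/(R1+R2) = 7.740 × 2.52/10.26 = 1.901 kΩ.

R_th ≈ 1.90 kΩ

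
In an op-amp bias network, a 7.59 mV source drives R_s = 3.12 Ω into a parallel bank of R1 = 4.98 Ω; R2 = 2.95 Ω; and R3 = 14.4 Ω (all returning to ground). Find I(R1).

I ≈ 0.525 mA

Equivalent of the parallel group: R_p = 1.641 Ω.
V_A = 7.59 × 1.641/4.761 = 2.617 mV.
I(R1) = V_A / R1 = 2.617/4.98 = 0.5254 mA.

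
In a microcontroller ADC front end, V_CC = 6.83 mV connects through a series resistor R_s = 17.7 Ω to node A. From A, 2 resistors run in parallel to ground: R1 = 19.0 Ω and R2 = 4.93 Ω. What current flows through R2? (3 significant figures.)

I ≈ 0.251 mA

Combine the parallel branches: R_p = (1/19.0 + 1/4.93)⁻¹ = 3.914 Ω.
V_A by voltage divider: V_A = 6.83 × 3.914/(17.7 + 3.914) = 1.237 mV.
Branch current I = V_A/R2 = 1.237/4.93 = 0.2509 mA.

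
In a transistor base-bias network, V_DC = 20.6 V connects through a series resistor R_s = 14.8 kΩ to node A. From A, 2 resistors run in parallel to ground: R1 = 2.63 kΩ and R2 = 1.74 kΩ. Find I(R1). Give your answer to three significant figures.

I ≈ 0.518 mA

Equivalent of the parallel group: R_p = 1.047 kΩ.
Node voltage V_A = V_DC · R_p/(R_s + R_p) = 20.6 × 0.06608 = 1.361 V.
Branch current I = V_A/R1 = 1.361/2.63 = 0.5176 mA.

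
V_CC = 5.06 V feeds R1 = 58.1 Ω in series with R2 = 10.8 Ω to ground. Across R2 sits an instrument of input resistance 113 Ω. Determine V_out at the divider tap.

V_out ≈ 0.734 V

The load sits in parallel with R2, giving an effective lower resistance R2' = R2·R_L/(R2+R_L) = 9.858 Ω.
Voltage divider with the loaded lower leg: V_out = 5.06 × 9.858/(58.1 + 9.858) = 5.06 × 0.1451 = 0.7340 V.
(Unloaded it would be 0.793 V; the load pulls it down.)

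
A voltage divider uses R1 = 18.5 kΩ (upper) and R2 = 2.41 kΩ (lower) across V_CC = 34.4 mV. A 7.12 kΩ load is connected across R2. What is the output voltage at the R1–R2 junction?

The load sits in parallel with R2, giving an effective lower resistance R2' = R2·R_L/(R2+R_L) = 1.801 kΩ.
Voltage divider with the loaded lower leg: V_out = 34.4 × 1.801/(18.5 + 1.801) = 34.4 × 0.08869 = 3.051 mV.
(Unloaded it would be 3.96 mV; the load pulls it down.)

V_out ≈ 3.05 mV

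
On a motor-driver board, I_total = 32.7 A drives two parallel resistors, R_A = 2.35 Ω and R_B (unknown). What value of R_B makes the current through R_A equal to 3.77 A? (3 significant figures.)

The fraction through R_A equals R_B/(R_A+R_B).
3.77/32.7 = R_B/(R_A + R_B) → R_B = R_A · (0.1153)/(1 − 0.1153) = 2.35 × 0.1303 = 0.3062 Ω.

R_B ≈ 0.306 Ω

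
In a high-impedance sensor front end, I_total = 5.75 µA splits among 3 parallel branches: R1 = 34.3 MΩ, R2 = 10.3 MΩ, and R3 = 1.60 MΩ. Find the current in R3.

I ≈ 4.78 µA

Conductances: ΣG = 1/34.3 + 1/10.3 + 1/1.60 = 0.7512 (1/MΩ).
R3 takes the fraction G_k/ΣG = 0.6250/0.7512 = 0.8320, so I = 5.75 × 0.8320 = 4.784 µA.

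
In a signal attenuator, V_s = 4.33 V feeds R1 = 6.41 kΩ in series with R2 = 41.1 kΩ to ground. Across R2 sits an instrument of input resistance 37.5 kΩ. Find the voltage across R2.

The load sits in parallel with R2, giving an effective lower resistance R2' = R2·R_L/(R2+R_L) = 19.61 kΩ.
Then V_out = V_s · R2'/(R1 + R2') = 4.33 × 19.61/26.02 = 3.263 V.
(Unloaded it would be 3.75 V; the load pulls it down.)

V_out ≈ 3.26 V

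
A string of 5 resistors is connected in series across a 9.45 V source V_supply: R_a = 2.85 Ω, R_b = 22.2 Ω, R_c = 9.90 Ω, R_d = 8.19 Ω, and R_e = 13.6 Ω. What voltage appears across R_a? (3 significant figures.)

V ≈ 0.475 V

Series total: ΣR = 2.85 + 22.2 + 9.90 + 8.19 + 13.6 = 56.74 Ω.
By the voltage-divider rule, V = 9.45 × 2.850/56.74 = 0.4747 V.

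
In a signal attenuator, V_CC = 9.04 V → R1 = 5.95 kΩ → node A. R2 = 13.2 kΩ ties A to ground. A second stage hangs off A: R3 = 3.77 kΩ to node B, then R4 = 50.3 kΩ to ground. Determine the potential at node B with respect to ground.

V_B ≈ 5.39 V

Node A sees R2 in parallel with the series input of stage 2, R3 + R4 = 54.07 kΩ.
Effective lower resistance at A: R2 ‖ 54.07 = 10.61 kΩ.
First divider: V_A = V_CC · 10.61/(5.95 + 10.61) = 5.792 V.
Stage 2 is unloaded, so V_B = V_A · R4/(R3+R4) = 5.792 × 50.3/54.07 = 5.388 V.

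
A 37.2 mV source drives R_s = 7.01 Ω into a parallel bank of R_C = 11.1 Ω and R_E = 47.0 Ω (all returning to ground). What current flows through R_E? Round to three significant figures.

I ≈ 0.444 mA

Equivalent of the parallel group: R_p = 8.979 Ω.
V_A = 37.2 × 8.979/15.99 = 20.89 mV.
Branch current I = V_A/R_E = 20.89/47.0 = 0.4445 mA.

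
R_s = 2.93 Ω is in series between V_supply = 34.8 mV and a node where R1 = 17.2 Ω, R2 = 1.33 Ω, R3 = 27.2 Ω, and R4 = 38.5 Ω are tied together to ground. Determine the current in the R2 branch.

Equivalent of the parallel group: R_p = 1.146 Ω.
V_A by voltage divider: V_A = 34.8 × 1.146/(2.93 + 1.146) = 9.783 mV.
Branch current I = V_A/R2 = 9.783/1.33 = 7.356 mA.

I ≈ 7.36 mA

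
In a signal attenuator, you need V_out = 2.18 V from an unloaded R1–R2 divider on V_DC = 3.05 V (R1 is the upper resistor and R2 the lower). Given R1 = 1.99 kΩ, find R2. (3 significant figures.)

Required fraction k = V_out/V_DC = 0.7148.
R2 = R1 · 0.7148/(1 − 0.7148) = 4.986 kΩ.

R2 ≈ 4.99 kΩ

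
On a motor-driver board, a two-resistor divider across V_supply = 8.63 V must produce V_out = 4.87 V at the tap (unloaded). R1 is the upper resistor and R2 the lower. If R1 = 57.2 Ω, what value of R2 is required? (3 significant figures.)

Required fraction k = V_out/V_supply = 0.5643.
So R2 = R1 · V_out/(V_supply − V_out) = 57.2 × 4.87/(8.63 − 4.87) = 57.2 × 1.295 = 74.09 Ω.

R2 ≈ 74.1 Ω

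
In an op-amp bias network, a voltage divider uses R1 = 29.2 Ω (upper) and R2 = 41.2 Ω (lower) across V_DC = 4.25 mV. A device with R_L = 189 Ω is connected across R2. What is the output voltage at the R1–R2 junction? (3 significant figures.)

V_out ≈ 2.28 mV

R2 ‖ R_L = (41.2 × 189)/(41.2 + 189) = 33.83 Ω.
Voltage divider with the loaded lower leg: V_out = 4.25 × 33.83/(29.2 + 33.83) = 4.25 × 0.5367 = 2.281 mV.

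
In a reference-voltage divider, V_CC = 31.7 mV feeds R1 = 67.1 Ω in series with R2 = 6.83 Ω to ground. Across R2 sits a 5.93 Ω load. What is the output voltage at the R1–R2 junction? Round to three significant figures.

R2 ‖ R_L = (6.83 × 5.93)/(6.83 + 5.93) = 3.174 Ω.
Now apply the divider: V_out = 31.7 × 0.04517 = 1.432 mV.

V_out ≈ 1.43 mV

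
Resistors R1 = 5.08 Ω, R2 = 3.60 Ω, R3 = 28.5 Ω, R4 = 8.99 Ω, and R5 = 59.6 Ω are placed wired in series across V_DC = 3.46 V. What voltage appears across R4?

V ≈ 0.294 V

ΣR = 5.08 + 3.60 + 28.5 + 8.99 + 59.6 = 105.8 Ω.
Voltage divider: V = V_DC · (8.990 / 105.8) = 3.46 × 0.08500 = 0.2941 V.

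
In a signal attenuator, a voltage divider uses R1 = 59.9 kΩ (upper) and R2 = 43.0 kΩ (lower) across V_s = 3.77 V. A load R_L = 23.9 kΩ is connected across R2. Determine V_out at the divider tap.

V_out ≈ 0.769 V

R2 ‖ R_L = (43.0 × 23.9)/(43.0 + 23.9) = 15.36 kΩ.
Now apply the divider: V_out = 3.77 × 0.2041 = 0.7695 V.
(Unloaded it would be 1.58 V; the load pulls it down.)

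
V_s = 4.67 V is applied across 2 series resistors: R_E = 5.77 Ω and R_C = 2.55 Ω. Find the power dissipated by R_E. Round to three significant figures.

P ≈ 1.82 W

The common current is I = 4.67/8.320 = 0.5613 A.
P(R_E) = I²·R_E = (0.5613)² × 5.77 = 1.818 W.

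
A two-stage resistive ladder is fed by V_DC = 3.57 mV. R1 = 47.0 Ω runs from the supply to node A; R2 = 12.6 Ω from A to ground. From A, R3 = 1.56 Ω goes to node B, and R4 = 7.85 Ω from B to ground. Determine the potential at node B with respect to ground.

V_B ≈ 0.306 mV

Looking into the second stage from A: R3 + R4 = 9.410 Ω appears in parallel with R2.
Effective lower resistance at A: R2 ‖ 9.410 = 5.387 Ω.
First divider: V_A = V_DC · 5.387/(47.0 + 5.387) = 0.3671 mV.
V_B = V_A × 0.8342 = 0.3062 mV.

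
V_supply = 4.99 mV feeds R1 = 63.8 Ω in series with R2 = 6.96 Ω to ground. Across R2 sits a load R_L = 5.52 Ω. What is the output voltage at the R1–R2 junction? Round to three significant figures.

V_out ≈ 0.230 mV

The load sits in parallel with R2, giving an effective lower resistance R2' = R2·R_L/(R2+R_L) = 3.078 Ω.
Then V_out = V_supply · R2'/(R1 + R2') = 4.99 × 3.078/66.88 = 0.2297 mV.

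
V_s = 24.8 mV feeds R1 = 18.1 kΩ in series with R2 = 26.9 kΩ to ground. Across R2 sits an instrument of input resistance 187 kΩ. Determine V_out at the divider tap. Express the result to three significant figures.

First combine the lower leg with the load: R2 ‖ R_L = 23.52 kΩ.
Voltage divider with the loaded lower leg: V_out = 24.8 × 23.52/(18.1 + 23.52) = 24.8 × 0.5651 = 14.01 mV.

V_out ≈ 14.0 mV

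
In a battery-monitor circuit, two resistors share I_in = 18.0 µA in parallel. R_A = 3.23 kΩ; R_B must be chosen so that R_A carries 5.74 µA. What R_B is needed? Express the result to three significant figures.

The fraction through R_A equals R_B/(R_A+R_B).
5.74/18.0 = R_B/(R_A + R_B) → R_B = R_A · (0.3189)/(1 − 0.3189) = 3.23 × 0.4682 = 1.512 kΩ.

R_B ≈ 1.51 kΩ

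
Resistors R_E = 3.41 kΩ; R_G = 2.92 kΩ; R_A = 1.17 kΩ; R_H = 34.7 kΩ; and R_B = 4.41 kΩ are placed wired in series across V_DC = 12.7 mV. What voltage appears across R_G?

ΣR = 3.41 + 2.92 + 1.17 + 34.7 + 4.41 = 46.61 kΩ.
V = V_DC · R/ΣR = 12.7 × 0.06265 = 0.7956 mV.

V ≈ 0.796 mV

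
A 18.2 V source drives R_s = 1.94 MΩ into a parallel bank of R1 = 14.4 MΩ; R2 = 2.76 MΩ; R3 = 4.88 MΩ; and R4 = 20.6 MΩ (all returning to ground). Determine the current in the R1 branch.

I ≈ 0.543 µA

Combine the parallel branches: R_p = (1/14.4 + 1/2.76 + 1/4.88 + 1/20.6)⁻¹ = 1.459 MΩ.
V_A by voltage divider: V_A = 18.2 × 1.459/(1.94 + 1.459) = 7.813 V.
I(R1) = V_A / R1 = 7.813/14.4 = 0.5426 µA.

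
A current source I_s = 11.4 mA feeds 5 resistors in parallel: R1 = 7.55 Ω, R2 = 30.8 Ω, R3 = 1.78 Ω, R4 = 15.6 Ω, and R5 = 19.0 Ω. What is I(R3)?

I ≈ 7.59 mA

Total conductance ΣG = 1/7.55 + 1/30.8 + 1/1.78 + 1/15.6 + 1/19.0 = 0.8434 (units of 1/Ω).
Current divider: I(R3) = I_s · G_k/ΣG = 11.4 × (0.5618/0.8434) = 11.4 × 0.6661 = 7.593 mA.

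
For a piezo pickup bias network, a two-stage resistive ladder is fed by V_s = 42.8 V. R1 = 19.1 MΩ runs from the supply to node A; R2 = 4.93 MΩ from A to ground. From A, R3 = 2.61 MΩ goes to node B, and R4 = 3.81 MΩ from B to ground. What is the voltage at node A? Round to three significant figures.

Looking into the second stage from A: R3 + R4 = 6.420 MΩ appears in parallel with R2.
Effective lower resistance at A: R2 ‖ 6.420 = 2.789 MΩ.
V_A = 42.8 × 2.789/(19.1 + 2.789) = 5.453 V.

V_A ≈ 5.45 V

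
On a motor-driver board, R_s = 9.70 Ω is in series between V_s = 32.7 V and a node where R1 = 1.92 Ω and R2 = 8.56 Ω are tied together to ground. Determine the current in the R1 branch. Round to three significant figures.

I ≈ 2.37 A

Parallel bank: R_p = 1/(1/1.92 + 1/8.56) = 1.568 Ω.
V_A = 32.7 × 1.568/11.27 = 4.551 V.
I(R1) = V_A / R1 = 4.551/1.92 = 2.370 A.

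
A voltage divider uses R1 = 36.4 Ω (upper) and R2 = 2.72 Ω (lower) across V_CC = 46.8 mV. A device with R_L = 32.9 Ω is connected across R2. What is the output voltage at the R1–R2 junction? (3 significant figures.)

First combine the lower leg with the load: R2 ‖ R_L = 2.512 Ω.
Voltage divider with the loaded lower leg: V_out = 46.8 × 2.512/(36.4 + 2.512) = 46.8 × 0.06456 = 3.022 mV.

V_out ≈ 3.02 mV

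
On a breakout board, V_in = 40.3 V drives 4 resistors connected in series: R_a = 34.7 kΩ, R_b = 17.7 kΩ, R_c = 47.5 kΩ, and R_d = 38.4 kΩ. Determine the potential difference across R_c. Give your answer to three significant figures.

V ≈ 13.8 V

Series total: ΣR = 34.7 + 17.7 + 47.5 + 38.4 = 138.3 kΩ.
By the voltage-divider rule, V = 40.3 × 47.50/138.3 = 13.84 V.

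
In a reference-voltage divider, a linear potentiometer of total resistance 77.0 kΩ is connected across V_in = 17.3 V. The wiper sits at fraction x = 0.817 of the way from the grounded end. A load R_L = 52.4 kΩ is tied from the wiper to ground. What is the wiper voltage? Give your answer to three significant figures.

Split the track: R_lower = x·R_p = 62.91 kΩ, R_upper = (1−x)·R_p = 14.09 kΩ.
Lower segment in parallel with the load: 62.91 ‖ 52.4 = 28.59 kΩ.
Loaded-divider output: V_out = 17.3 × 0.6698 = 11.59 V.

V_out ≈ 11.6 V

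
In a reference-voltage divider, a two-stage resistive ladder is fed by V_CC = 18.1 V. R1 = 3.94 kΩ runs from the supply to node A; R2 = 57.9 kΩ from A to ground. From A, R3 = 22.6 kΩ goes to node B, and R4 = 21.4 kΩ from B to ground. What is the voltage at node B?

V_B ≈ 7.60 V

Node A sees R2 in parallel with the series input of stage 2, R3 + R4 = 44.00 kΩ.
Effective lower resistance at A: R2 ‖ 44.00 = 25.00 kΩ.
So V_A = 18.1 × 0.8639 = 15.64 V.
Then the unloaded second divider: V_B = V_A × R4/(R3+R4) = 15.64 × 0.4864 = 7.605 V.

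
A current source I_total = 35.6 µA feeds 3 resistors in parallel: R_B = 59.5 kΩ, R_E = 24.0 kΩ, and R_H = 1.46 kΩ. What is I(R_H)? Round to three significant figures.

ΣG = 1/59.5 + 1/24.0 + 1/1.46 = 0.7434.
R_H takes the fraction G_k/ΣG = 0.6849/0.7434 = 0.9213, so I = 35.6 × 0.9213 = 32.80 µA.

I ≈ 32.8 µA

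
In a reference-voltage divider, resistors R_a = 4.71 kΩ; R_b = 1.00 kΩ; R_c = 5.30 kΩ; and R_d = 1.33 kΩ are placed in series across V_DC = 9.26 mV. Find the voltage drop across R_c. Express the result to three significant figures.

Series total: ΣR = 4.71 + 1.00 + 5.30 + 1.33 = 12.34 kΩ.
V = V_DC · R/ΣR = 9.26 × 0.4295 = 3.977 mV.

V ≈ 3.98 mV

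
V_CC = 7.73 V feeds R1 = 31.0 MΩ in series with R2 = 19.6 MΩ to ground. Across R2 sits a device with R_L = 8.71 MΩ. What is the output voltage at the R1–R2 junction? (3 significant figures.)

R2 ‖ R_L = (19.6 × 8.71)/(19.6 + 8.71) = 6.030 MΩ.
Voltage divider with the loaded lower leg: V_out = 7.73 × 6.030/(31.0 + 6.030) = 7.73 × 0.1628 = 1.259 V.

V_out ≈ 1.26 V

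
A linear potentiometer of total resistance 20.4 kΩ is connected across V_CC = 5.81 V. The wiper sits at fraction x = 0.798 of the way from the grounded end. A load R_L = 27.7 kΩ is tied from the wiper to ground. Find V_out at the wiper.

V_out ≈ 4.14 V

The pot divides into 4.121 kΩ above the wiper and 16.28 kΩ below.
(x·R_p) ‖ R_L = 10.25 kΩ.
Then V_out = V_CC · 10.25/(4.121 + 10.25) = 4.144 V.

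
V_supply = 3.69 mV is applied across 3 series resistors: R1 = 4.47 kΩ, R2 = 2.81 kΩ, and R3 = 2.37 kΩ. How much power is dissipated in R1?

P ≈ 0.654 nW

ΣR = 9.650 kΩ → I = 3.69/9.650 = 0.3824 µA.
P(R1) = I²·R1 = (0.3824)² × 4.47 = 0.6536 nW.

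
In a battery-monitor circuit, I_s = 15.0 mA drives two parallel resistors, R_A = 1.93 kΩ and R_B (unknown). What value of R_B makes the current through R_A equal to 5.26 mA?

In a two-way split, I_A/I_s = R_B/(R_A + R_B).
With f = 0.3507, R_B = R_A · f/(1−f) = 1.93 × 0.5400 = 1.042 kΩ.

R_B ≈ 1.04 kΩ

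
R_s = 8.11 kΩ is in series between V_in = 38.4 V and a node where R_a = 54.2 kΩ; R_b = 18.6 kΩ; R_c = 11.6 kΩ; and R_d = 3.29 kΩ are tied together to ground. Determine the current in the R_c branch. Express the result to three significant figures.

Parallel bank: R_p = 1/(1/54.2 + 1/18.6 + 1/11.6 + 1/3.29) = 2.163 kΩ.
V_A by voltage divider: V_A = 38.4 × 2.163/(8.11 + 2.163) = 8.084 V.
I(R_c) = V_A / R_c = 8.084/11.6 = 0.6969 mA.

I ≈ 0.697 mA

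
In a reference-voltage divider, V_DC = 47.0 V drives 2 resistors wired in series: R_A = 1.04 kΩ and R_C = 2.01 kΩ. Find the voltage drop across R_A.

ΣR = 1.04 + 2.01 = 3.050 kΩ.
By the voltage-divider rule, V = 47.0 × 1.040/3.050 = 16.03 V.

V ≈ 16.0 V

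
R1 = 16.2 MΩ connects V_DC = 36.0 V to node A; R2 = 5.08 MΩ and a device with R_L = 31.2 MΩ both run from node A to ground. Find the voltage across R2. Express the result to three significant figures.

V_out ≈ 7.65 V

First combine the lower leg with the load: R2 ‖ R_L = 4.369 MΩ.
Voltage divider with the loaded lower leg: V_out = 36.0 × 4.369/(16.2 + 4.369) = 36.0 × 0.2124 = 7.646 V.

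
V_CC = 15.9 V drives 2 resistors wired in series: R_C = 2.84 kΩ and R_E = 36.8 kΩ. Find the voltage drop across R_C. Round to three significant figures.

V ≈ 1.14 V

Total series resistance ΣR = 2.84 + 36.8 = 39.64 kΩ.
V = V_CC · R/ΣR = 15.9 × 0.07164 = 1.139 V.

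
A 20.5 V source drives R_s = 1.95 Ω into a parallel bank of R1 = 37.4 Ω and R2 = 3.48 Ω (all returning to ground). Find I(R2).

I ≈ 3.65 A

Equivalent of the parallel group: R_p = 3.184 Ω.
V_A by voltage divider: V_A = 20.5 × 3.184/(1.95 + 3.184) = 12.71 V.
I(R2) = V_A / R2 = 12.71/3.48 = 3.653 A.
(Equivalently: I_total = 3.993 A, then current-divider fraction G_k/ΣG = 0.9149.)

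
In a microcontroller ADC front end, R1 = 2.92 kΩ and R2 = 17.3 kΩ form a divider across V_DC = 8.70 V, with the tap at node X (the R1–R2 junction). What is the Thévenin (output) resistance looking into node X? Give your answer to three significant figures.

With V_DC suppressed (replaced by a short), R_th = R1 ‖ R2 = (2.920 × 17.3)/(2.920 + 17.3) = 2.498 kΩ.

R_th ≈ 2.50 kΩ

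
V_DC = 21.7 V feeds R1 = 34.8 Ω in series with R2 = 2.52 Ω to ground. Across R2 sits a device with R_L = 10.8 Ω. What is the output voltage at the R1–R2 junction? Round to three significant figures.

The load sits in parallel with R2, giving an effective lower resistance R2' = R2·R_L/(R2+R_L) = 2.043 Ω.
Now apply the divider: V_out = 21.7 × 0.05546 = 1.203 V.

V_out ≈ 1.20 V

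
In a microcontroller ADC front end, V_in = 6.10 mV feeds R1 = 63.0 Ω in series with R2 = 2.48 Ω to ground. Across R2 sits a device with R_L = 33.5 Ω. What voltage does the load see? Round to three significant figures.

The load sits in parallel with R2, giving an effective lower resistance R2' = R2·R_L/(R2+R_L) = 2.309 Ω.
Voltage divider with the loaded lower leg: V_out = 6.10 × 2.309/(63.0 + 2.309) = 6.10 × 0.03536 = 0.2157 mV.
(Unloaded it would be 0.231 mV; the load pulls it down.)

V_out ≈ 0.216 mV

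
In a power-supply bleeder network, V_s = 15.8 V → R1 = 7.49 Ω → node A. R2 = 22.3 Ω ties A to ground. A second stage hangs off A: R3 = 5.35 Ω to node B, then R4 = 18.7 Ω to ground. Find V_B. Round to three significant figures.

The second stage (R3 + R4 = 24.05 Ω) loads node A in parallel with R2.
R2 ‖ (R3+R4) = 11.57 Ω.
So V_A = 15.8 × 0.6071 = 9.591 V.
Stage 2 is unloaded, so V_B = V_A · R4/(R3+R4) = 9.591 × 18.7/24.05 = 7.458 V.

V_B ≈ 7.46 V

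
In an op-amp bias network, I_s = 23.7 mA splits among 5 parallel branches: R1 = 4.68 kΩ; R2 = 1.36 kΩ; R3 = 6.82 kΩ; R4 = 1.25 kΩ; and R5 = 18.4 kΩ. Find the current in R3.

Conductances: ΣG = 1/4.68 + 1/1.36 + 1/6.82 + 1/1.25 + 1/18.4 = 1.950 (1/kΩ).
Current divider: I(R3) = I_s · G_k/ΣG = 23.7 × (0.1466/1.950) = 23.7 × 0.07520 = 1.782 mA.

I ≈ 1.78 mA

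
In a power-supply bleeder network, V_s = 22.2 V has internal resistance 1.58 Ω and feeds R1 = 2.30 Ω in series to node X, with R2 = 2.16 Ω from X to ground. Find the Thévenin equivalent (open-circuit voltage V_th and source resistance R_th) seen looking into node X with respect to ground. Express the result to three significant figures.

V_th ≈ 7.94 V, R_th ≈ 1.39 Ω

R1' = 1.58 + 2.30 = 3.880 Ω (source resistance + R1).
V_th is the unloaded tap voltage: V_s · R2/(R1'+R2) = 22.2 × 0.3576 = 7.939 V.
Looking into X with the source shorted: R_th = R1'·R2/(R1'+R2) = 3.880 × 2.16/6.040 = 1.388 Ω.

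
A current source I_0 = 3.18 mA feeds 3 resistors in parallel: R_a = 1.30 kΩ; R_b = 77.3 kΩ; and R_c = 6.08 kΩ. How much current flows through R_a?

I ≈ 2.58 mA

ΣG = 1/1.30 + 1/77.3 + 1/6.08 = 0.9466.
Current divider: I(R_a) = I_0 · G_k/ΣG = 3.18 × (0.7692/0.9466) = 3.18 × 0.8126 = 2.584 mA.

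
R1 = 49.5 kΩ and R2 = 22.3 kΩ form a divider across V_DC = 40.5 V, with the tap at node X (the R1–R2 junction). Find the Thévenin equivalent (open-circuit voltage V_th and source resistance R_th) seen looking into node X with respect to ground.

V_th ≈ 12.6 V, R_th ≈ 15.4 kΩ

V_th is the unloaded tap voltage: V_DC · R2/(R1+R2) = 40.5 × 0.3106 = 12.58 V.
Looking into X with the source shorted: R_th = R1·R2/(R1+R2) = 49.50 × 22.3/71.80 = 15.37 kΩ.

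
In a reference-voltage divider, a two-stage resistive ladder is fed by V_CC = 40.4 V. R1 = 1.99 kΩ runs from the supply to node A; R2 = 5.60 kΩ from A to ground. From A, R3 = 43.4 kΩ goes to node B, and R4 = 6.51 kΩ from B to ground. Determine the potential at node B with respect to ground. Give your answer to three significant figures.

V_B ≈ 3.78 V

Node A sees R2 in parallel with the series input of stage 2, R3 + R4 = 49.91 kΩ.
Effective lower resistance at A: R2 ‖ 49.91 = 5.035 kΩ.
So V_A = 40.4 × 0.7167 = 28.96 V.
V_B = V_A × 0.1304 = 3.777 V.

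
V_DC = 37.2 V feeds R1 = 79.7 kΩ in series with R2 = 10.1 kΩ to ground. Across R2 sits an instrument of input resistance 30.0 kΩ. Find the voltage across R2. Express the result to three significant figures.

The load sits in parallel with R2, giving an effective lower resistance R2' = R2·R_L/(R2+R_L) = 7.556 kΩ.
Then V_out = V_DC · R2'/(R1 + R2') = 37.2 × 7.556/87.26 = 3.221 V.

V_out ≈ 3.22 V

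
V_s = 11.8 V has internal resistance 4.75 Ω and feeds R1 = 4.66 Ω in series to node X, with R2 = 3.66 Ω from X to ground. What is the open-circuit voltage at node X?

R1' = 4.75 + 4.66 = 9.410 Ω (source resistance + R1).
V_th is the unloaded tap voltage: V_s · R2/(R1'+R2) = 11.8 × 0.2800 = 3.304 V.

V_th ≈ 3.30 V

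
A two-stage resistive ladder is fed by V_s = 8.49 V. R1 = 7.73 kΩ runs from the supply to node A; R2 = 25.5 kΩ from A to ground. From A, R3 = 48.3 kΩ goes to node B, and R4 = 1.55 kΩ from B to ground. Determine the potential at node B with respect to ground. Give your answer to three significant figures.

Looking into the second stage from A: R3 + R4 = 49.85 kΩ appears in parallel with R2.
R2 ‖ (R3+R4) = 16.87 kΩ.
First divider: V_A = V_s · 16.87/(7.73 + 16.87) = 5.822 V.
V_B = V_A × 0.03109 = 0.1810 V.

V_B ≈ 0.181 V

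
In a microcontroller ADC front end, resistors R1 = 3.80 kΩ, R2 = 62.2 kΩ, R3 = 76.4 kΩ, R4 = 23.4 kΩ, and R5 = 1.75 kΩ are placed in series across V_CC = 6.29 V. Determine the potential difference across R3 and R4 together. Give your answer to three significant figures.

Total series resistance ΣR = 3.80 + 62.2 + 76.4 + 23.4 + 1.75 = 167.6 kΩ.
R_{R3..R4} = 76.4 + 23.4 = 99.80 kΩ.
V = V_CC · R/ΣR = 6.29 × 0.5956 = 3.747 V.

V ≈ 3.75 V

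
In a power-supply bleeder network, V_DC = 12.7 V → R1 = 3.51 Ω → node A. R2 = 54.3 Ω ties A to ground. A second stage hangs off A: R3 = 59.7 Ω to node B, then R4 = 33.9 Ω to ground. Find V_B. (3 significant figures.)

Node A sees R2 in parallel with the series input of stage 2, R3 + R4 = 93.60 Ω.
R2 ‖ (R3+R4) = 34.36 Ω.
So V_A = 12.7 × 0.9073 = 11.52 V.
Then the unloaded second divider: V_B = V_A × R4/(R3+R4) = 11.52 × 0.3622 = 4.173 V.

V_B ≈ 4.17 V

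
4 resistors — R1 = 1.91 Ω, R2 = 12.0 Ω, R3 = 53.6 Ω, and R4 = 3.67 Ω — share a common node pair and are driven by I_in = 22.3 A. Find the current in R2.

I ≈ 2.07 A

ΣG = 1/1.91 + 1/12.0 + 1/53.6 + 1/3.67 = 0.8980.
R2 takes the fraction G_k/ΣG = 0.08333/0.8980 = 0.09280, so I = 22.3 × 0.09280 = 2.069 A.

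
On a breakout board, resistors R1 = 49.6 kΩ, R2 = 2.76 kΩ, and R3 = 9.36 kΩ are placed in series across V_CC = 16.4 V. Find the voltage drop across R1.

Series total: ΣR = 49.6 + 2.76 + 9.36 = 61.72 kΩ.
V = V_CC · R/ΣR = 16.4 × 0.8036 = 13.18 V.

V ≈ 13.2 V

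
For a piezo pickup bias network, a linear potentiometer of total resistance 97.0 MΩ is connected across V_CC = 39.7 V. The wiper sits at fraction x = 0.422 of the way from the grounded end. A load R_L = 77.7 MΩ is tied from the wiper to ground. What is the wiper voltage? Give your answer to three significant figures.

The pot divides into 56.07 MΩ above the wiper and 40.93 MΩ below.
R_L loads the lower segment: effective lower R = 26.81 MΩ.
V_out = 39.7 × 26.81/(56.07 + 26.81) = 12.84 V.
(Unloaded: V_out = x·V_CC = 16.8 V.)

V_out ≈ 12.8 V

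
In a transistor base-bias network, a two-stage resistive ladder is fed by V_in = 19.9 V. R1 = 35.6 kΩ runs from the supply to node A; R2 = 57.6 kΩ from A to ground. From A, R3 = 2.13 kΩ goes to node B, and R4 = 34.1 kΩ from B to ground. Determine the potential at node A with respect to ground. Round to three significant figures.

V_A ≈ 7.65 V

Node A sees R2 in parallel with the series input of stage 2, R3 + R4 = 36.23 kΩ.
Effective lower resistance at A: R2 ‖ 36.23 = 22.24 kΩ.
First divider: V_A = V_in · 22.24/(35.6 + 22.24) = 7.652 V.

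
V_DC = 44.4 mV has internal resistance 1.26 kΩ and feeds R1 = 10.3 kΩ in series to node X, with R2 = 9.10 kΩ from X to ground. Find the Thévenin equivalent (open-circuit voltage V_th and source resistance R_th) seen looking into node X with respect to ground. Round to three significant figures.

V_th ≈ 19.6 mV, R_th ≈ 5.09 kΩ

R1' = 1.26 + 10.3 = 11.56 kΩ (source resistance + R1).
With X open, the divider is unloaded: V_th = 44.4 × 9.10/20.66 = 19.56 mV.
Zeroing V_DC shorts the top of R1' to ground, so R_th = R1' ‖ R2 = 5.092 kΩ.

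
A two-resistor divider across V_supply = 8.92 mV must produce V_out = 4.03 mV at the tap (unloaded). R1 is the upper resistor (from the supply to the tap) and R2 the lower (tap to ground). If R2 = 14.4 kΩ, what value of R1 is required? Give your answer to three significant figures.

Required fraction k = V_out/V_supply = 0.4518.
Rearranging, R1 = R2·(1−k)/k = 14.4 × 1.213 = 17.47 kΩ.

R1 ≈ 17.5 kΩ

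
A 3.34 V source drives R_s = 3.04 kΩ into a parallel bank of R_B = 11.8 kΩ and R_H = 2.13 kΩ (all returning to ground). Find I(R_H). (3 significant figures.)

Equivalent of the parallel group: R_p = 1.804 kΩ.
V_A by voltage divider: V_A = 3.34 × 1.804/(3.04 + 1.804) = 1.244 V.
I(R_H) = V_A / R_H = 1.244/2.13 = 0.5840 mA.

I ≈ 0.584 mA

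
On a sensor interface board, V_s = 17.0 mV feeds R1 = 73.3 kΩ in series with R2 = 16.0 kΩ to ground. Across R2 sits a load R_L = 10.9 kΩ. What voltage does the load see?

R2 ‖ R_L = (16.0 × 10.9)/(16.0 + 10.9) = 6.483 kΩ.
Voltage divider with the loaded lower leg: V_out = 17.0 × 6.483/(73.3 + 6.483) = 17.0 × 0.08126 = 1.381 mV.

V_out ≈ 1.38 mV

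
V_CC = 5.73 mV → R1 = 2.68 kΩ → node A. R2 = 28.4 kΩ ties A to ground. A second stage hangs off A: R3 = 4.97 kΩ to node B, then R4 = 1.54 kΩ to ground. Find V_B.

The second stage (R3 + R4 = 6.510 kΩ) loads node A in parallel with R2.
Effective lower resistance at A: R2 ‖ 6.510 = 5.296 kΩ.
First divider: V_A = V_CC · 5.296/(2.68 + 5.296) = 3.805 mV.
Stage 2 is unloaded, so V_B = V_A · R4/(R3+R4) = 3.805 × 1.54/6.510 = 0.9000 mV.

V_B ≈ 0.900 mV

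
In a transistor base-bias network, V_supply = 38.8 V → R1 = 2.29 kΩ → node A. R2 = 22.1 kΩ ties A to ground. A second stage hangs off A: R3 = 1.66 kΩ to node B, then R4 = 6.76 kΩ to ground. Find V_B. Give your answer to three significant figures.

V_B ≈ 22.6 V

The second stage (R3 + R4 = 8.420 kΩ) loads node A in parallel with R2.
R2 ‖ (R3+R4) = 6.097 kΩ.
V_A = 38.8 × 6.097/(2.29 + 6.097) = 28.21 V.
V_B = V_A × 0.8029 = 22.65 V.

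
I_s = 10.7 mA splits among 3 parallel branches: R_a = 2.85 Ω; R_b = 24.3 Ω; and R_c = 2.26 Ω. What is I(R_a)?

I ≈ 4.50 mA

Total conductance ΣG = 1/2.85 + 1/24.3 + 1/2.26 = 0.8345 (units of 1/Ω).
R_a takes the fraction G_k/ΣG = 0.3509/0.8345 = 0.4205, so I = 10.7 × 0.4205 = 4.499 mA.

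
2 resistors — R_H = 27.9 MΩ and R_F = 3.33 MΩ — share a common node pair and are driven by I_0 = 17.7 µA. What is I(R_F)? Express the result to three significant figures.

For two parallel branches, I_k = I_0 · (other R)/(sum of R).
I(R_F) = 17.7 × 27.9/(27.9 + 3.33) = 17.7 × 0.8934 = 15.81 µA.

I ≈ 15.8 µA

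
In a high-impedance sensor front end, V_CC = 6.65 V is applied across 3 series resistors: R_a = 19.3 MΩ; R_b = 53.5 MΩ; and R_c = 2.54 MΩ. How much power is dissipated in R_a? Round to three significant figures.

P ≈ 0.150 µW

The common current is I = 6.65/75.34 = 0.08827 µA.
P(R_a) = I²·R_a = (0.08827)² × 19.3 = 0.1504 µW.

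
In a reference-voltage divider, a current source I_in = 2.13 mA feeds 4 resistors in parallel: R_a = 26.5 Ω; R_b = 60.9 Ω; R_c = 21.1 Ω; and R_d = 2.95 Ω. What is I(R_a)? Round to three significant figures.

I ≈ 0.182 mA

ΣG = 1/26.5 + 1/60.9 + 1/21.1 + 1/2.95 = 0.4405.
Current divider: I(R_a) = I_in · G_k/ΣG = 2.13 × (0.03774/0.4405) = 2.13 × 0.08566 = 0.1825 mA.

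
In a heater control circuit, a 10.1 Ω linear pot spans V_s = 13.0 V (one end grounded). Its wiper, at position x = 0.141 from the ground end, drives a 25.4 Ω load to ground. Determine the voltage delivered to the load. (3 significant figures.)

V_out ≈ 1.75 V

Lower segment x·R_p = 1.424 Ω; upper segment (1−x)·R_p = 8.676 Ω.
(x·R_p) ‖ R_L = 1.348 Ω.
V_out = 13.0 × 1.348/(8.676 + 1.348) = 1.749 V.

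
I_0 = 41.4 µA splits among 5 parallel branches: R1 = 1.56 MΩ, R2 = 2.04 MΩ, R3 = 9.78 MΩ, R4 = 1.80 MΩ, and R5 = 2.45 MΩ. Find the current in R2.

Total conductance ΣG = 1/1.56 + 1/2.04 + 1/9.78 + 1/1.80 + 1/2.45 = 2.197 (units of 1/MΩ).
R2 takes the fraction G_k/ΣG = 0.4902/2.197 = 0.2231, so I = 41.4 × 0.2231 = 9.236 µA.

I ≈ 9.24 µA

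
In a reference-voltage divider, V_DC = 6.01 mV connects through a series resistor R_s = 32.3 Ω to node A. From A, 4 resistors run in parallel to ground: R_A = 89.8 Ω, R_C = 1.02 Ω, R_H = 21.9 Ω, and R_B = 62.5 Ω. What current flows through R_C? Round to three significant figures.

I ≈ 0.168 mA

Combine the parallel branches: R_p = (1/89.8 + 1/1.02 + 1/21.9 + 1/62.5)⁻¹ = 0.9495 Ω.
Node voltage V_A = V_DC · R_p/(R_s + R_p) = 6.01 × 0.02856 = 0.1716 mV.
I(R_C) = V_A / R_C = 0.1716/1.02 = 0.1683 mA.
(Check via current divider: I_total = 0.1808 mA; share G_k/ΣG = 0.9309 → same result.)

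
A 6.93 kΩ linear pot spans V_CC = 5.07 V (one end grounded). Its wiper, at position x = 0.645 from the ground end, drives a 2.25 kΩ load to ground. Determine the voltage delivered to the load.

V_out ≈ 1.92 V

The pot divides into 2.460 kΩ above the wiper and 4.470 kΩ below.
R_L loads the lower segment: effective lower R = 1.497 kΩ.
Then V_out = V_CC · 1.497/(2.460 + 1.497) = 1.918 V.
(Unloaded: V_out = x·V_CC = 3.27 V.)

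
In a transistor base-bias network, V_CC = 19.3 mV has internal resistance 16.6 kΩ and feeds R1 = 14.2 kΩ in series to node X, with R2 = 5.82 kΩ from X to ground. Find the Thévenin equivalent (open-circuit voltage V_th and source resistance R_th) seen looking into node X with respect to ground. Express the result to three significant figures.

R1' = 16.6 + 14.2 = 30.80 kΩ (source resistance + R1).
Open-circuit (no load on X): V_th = V_CC · R2/(R1' + R2) = 19.3 × 5.82/(30.80 + 5.82) = 3.067 mV.
With V_CC suppressed (replaced by a short), R_th = R1' ‖ R2 = (30.80 × 5.82)/(30.80 + 5.82) = 4.895 kΩ.

V_th ≈ 3.07 mV, R_th ≈ 4.90 kΩ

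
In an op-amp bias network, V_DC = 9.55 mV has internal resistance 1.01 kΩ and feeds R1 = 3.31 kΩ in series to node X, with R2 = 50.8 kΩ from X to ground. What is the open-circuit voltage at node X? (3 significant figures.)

V_th ≈ 8.80 mV

R1' = 1.01 + 3.31 = 4.320 kΩ (source resistance + R1).
With X open, the divider is unloaded: V_th = 9.55 × 50.8/55.12 = 8.802 mV.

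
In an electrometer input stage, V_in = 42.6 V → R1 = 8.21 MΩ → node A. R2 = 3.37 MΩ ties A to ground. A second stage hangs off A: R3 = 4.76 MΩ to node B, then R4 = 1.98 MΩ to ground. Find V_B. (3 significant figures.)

Looking into the second stage from A: R3 + R4 = 6.740 MΩ appears in parallel with R2.
Effective lower resistance at A: R2 ‖ 6.740 = 2.247 MΩ.
V_A = 42.6 × 2.247/(8.21 + 2.247) = 9.153 V.
Then the unloaded second divider: V_B = V_A × R4/(R3+R4) = 9.153 × 0.2938 = 2.689 V.

V_B ≈ 2.69 V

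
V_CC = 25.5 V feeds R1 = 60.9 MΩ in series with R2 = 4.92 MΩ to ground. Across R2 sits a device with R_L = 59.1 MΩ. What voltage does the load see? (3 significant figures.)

First combine the lower leg with the load: R2 ‖ R_L = 4.542 MΩ.
Now apply the divider: V_out = 25.5 × 0.06940 = 1.770 V.

V_out ≈ 1.77 V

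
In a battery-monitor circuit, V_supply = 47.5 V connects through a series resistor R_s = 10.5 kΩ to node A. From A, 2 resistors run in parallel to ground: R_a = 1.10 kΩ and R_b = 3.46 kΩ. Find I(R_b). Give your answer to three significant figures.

I ≈ 1.01 mA

Combine the parallel branches: R_p = (1/1.10 + 1/3.46)⁻¹ = 0.8346 kΩ.
V_A = 47.5 × 0.8346/11.33 = 3.498 V.
Branch current I = V_A/R_b = 3.498/3.46 = 1.011 mA.
(Check via current divider: I_total = 4.191 mA; share G_k/ΣG = 0.2412 → same result.)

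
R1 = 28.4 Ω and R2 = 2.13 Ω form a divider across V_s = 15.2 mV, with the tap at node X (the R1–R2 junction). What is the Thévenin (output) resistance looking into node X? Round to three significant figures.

R_th ≈ 1.98 Ω

Looking into X with the source shorted: R_th = R1·R2/(R1+R2) = 28.40 × 2.13/30.53 = 1.981 Ω.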